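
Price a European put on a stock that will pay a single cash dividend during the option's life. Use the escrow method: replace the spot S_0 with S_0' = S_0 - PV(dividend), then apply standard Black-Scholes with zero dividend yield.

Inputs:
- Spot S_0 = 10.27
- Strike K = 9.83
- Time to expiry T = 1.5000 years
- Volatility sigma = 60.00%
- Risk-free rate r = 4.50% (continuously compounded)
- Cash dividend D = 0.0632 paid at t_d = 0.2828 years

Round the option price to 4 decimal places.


PV(D) = D * exp(-r * t_d) = 0.0632 * 0.98735463 = 0.06240081
S_0' = S_0 - PV(D) = 10.2700 - 0.06240081 = 10.20759919
d1 = (ln(S_0'/K) + (r + sigma^2/2)*T) / (sigma*sqrt(T)) = 0.51057372
d2 = d1 - sigma*sqrt(T) = -0.22427320
exp(-rT) = 0.93472772
N(-d1) = 0.30482479; N(-d2) = 0.58872764
P = K * exp(-rT) * N(-d2) - S_0' * N(-d1) = 9.8300 * 0.93472772 * 0.58872764 - 10.20759919 * 0.30482479 = 2.2979

Answer: Price = 2.2979


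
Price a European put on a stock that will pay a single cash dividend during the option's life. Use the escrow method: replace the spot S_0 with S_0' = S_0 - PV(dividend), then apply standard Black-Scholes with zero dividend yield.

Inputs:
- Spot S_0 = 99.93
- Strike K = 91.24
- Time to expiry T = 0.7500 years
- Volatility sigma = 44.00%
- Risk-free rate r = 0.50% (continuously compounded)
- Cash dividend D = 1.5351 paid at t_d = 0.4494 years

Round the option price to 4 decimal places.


PV(D) = D * exp(-r * t_d) = 1.5351 * 0.99775552 = 1.53165450
S_0' = S_0 - PV(D) = 99.9300 - 1.53165450 = 98.39834550
d1 = (ln(S_0'/K) + (r + sigma^2/2)*T) / (sigma*sqrt(T)) = 0.39858319
d2 = d1 - sigma*sqrt(T) = 0.01753201
exp(-rT) = 0.99625702
N(-d1) = 0.34510018; N(-d2) = 0.49300610
P = K * exp(-rT) * N(-d2) - S_0' * N(-d1) = 91.2400 * 0.99625702 * 0.49300610 - 98.39834550 * 0.34510018 = 10.8562

Answer: Price = 10.8562


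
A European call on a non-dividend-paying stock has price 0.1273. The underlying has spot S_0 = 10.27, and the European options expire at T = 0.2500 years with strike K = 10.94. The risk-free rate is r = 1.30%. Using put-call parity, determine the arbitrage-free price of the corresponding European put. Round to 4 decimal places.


Answer: Put price = 0.7618

Derivation:
Put-call parity: C - P = S_0 * exp(-qT) - K * exp(-rT).
S_0 * exp(-qT) = 10.2700 * 1.00000000 = 10.27000000
K * exp(-rT) = 10.9400 * 0.99675528 = 10.90450271
P = C - S*exp(-qT) + K*exp(-rT)
P = 0.1273 - 10.27000000 + 10.90450271 = 0.7618


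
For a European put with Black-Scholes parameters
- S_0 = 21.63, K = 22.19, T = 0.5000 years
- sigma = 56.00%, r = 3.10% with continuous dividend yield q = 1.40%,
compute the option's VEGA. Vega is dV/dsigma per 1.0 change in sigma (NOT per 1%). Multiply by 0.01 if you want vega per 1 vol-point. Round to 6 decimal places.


Answer: Vega = 5.986885

Derivation:
d1 = 0.1549056376; d2 = -0.2410741598
phi(d1) = 0.3941844187; exp(-qT) = 0.9930244429; exp(-rT) = 0.9846195068
Vega = S * exp(-qT) * phi(d1) * sqrt(T) = 21.6300 * 0.9930244429 * 0.3941844187 * 0.7071067812 = 5.986885


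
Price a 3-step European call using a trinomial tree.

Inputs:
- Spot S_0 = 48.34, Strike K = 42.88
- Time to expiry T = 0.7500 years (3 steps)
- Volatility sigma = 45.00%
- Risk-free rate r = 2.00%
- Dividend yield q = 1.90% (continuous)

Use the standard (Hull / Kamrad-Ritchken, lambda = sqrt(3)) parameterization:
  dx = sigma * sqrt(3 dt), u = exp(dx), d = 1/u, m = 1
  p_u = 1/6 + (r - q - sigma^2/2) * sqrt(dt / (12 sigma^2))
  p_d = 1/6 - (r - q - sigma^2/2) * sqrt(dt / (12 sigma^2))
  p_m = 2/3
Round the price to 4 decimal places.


Answer: Price = V(0,0) = 10.0055

Derivation:
dt = T/N = 0.250000; dx = sigma*sqrt(3*dt) = 0.389711
u = exp(dx) = 1.476555; d = 1/u = 0.677252
p_u = 0.134511, p_m = 0.666667, p_d = 0.198822
Discount per step: exp(-r*dt) = 0.995012
Stock lattice S(k, j) with j the centered position index:
  k=0: S(0,+0) = 48.3400
  k=1: S(1,-1) = 32.7384; S(1,+0) = 48.3400; S(1,+1) = 71.3767
  k=2: S(2,-2) = 22.1721; S(2,-1) = 32.7384; S(2,+0) = 48.3400; S(2,+1) = 71.3767; S(2,+2) = 105.3915
  k=3: S(3,-3) = 15.0161; S(3,-2) = 22.1721; S(3,-1) = 32.7384; S(3,+0) = 48.3400; S(3,+1) = 71.3767; S(3,+2) = 105.3915; S(3,+3) = 155.6163
Terminal payoffs V(N, j) = max(S_T - K, 0):
  V(3,-3) = 0.000000; V(3,-2) = 0.000000; V(3,-1) = 0.000000; V(3,+0) = 5.460000; V(3,+1) = 28.496652; V(3,+2) = 62.511526; V(3,+3) = 112.736348
Backward induction: V(k, j) = exp(-r*dt) * [p_u * V(k+1, j+1) + p_m * V(k+1, j) + p_d * V(k+1, j-1)]
  V(2,-2) = exp(-r*dt) * [p_u*0.000000 + p_m*0.000000 + p_d*0.000000] = 0.000000
  V(2,-1) = exp(-r*dt) * [p_u*5.460000 + p_m*0.000000 + p_d*0.000000] = 0.730770
  V(2,+0) = exp(-r*dt) * [p_u*28.496652 + p_m*5.460000 + p_d*0.000000] = 7.435854
  V(2,+1) = exp(-r*dt) * [p_u*62.511526 + p_m*28.496652 + p_d*5.460000] = 28.349748
  V(2,+2) = exp(-r*dt) * [p_u*112.736348 + p_m*62.511526 + p_d*28.496652] = 62.192698
  V(1,-1) = exp(-r*dt) * [p_u*7.435854 + p_m*0.730770 + p_d*0.000000] = 1.479969
  V(1,+0) = exp(-r*dt) * [p_u*28.349748 + p_m*7.435854 + p_d*0.730770] = 8.871427
  V(1,+1) = exp(-r*dt) * [p_u*62.192698 + p_m*28.349748 + p_d*7.435854] = 28.600513
  V(0,+0) = exp(-r*dt) * [p_u*28.600513 + p_m*8.871427 + p_d*1.479969] = 10.005479


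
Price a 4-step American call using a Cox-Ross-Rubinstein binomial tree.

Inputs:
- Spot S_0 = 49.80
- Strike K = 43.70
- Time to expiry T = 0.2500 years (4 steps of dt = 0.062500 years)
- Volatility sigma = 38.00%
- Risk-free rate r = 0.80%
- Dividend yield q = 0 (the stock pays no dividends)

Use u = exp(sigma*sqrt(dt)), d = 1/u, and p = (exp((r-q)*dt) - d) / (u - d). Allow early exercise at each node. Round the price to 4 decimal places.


dt = T/N = 0.062500
u = exp(sigma*sqrt(dt)) = 1.099659; d = 1/u = 0.909373
p = (exp((r-q)*dt) - d) / (u - d) = 0.478896
Discount per step: exp(-r*dt) = 0.999500
Stock lattice S(k, i) with i counting down-moves:
  k=0: S(0,0) = 49.8000
  k=1: S(1,0) = 54.7630; S(1,1) = 45.2868
  k=2: S(2,0) = 60.2206; S(2,1) = 49.8000; S(2,2) = 41.1826
  k=3: S(3,0) = 66.2221; S(3,1) = 54.7630; S(3,2) = 45.2868; S(3,3) = 37.4503
  k=4: S(4,0) = 72.8218; S(4,1) = 60.2206; S(4,2) = 49.8000; S(4,3) = 41.1826; S(4,4) = 34.0563
Terminal payoffs V(N, i) = max(S_T - K, 0):
  V(4,0) = 29.121773; V(4,1) = 16.520630; V(4,2) = 6.100000; V(4,3) = 0.000000; V(4,4) = 0.000000
Backward induction: V(k, i) = exp(-r*dt) * [p * V(k+1, i) + (1-p) * V(k+1, i+1)]; then take max(V_cont, immediate exercise) for American.
  V(3,0) = exp(-r*dt) * [p*29.121773 + (1-p)*16.520630] = 22.543994; exercise = 22.522149; V(3,0) = max -> 22.543994
  V(3,1) = exp(-r*dt) * [p*16.520630 + (1-p)*6.100000] = 11.084856; exercise = 11.063011; V(3,1) = max -> 11.084856
  V(3,2) = exp(-r*dt) * [p*6.100000 + (1-p)*0.000000] = 2.919806; exercise = 1.586772; V(3,2) = max -> 2.919806
  V(3,3) = exp(-r*dt) * [p*0.000000 + (1-p)*0.000000] = 0.000000; exercise = 0.000000; V(3,3) = max -> 0.000000
  V(2,0) = exp(-r*dt) * [p*22.543994 + (1-p)*11.084856] = 16.564308; exercise = 16.520630; V(2,0) = max -> 16.564308
  V(2,1) = exp(-r*dt) * [p*11.084856 + (1-p)*2.919806] = 6.826603; exercise = 6.100000; V(2,1) = max -> 6.826603
  V(2,2) = exp(-r*dt) * [p*2.919806 + (1-p)*0.000000] = 1.397585; exercise = 0.000000; V(2,2) = max -> 1.397585
  V(1,0) = exp(-r*dt) * [p*16.564308 + (1-p)*6.826603] = 11.484208; exercise = 11.063011; V(1,0) = max -> 11.484208
  V(1,1) = exp(-r*dt) * [p*6.826603 + (1-p)*1.397585] = 3.995522; exercise = 1.586772; V(1,1) = max -> 3.995522
  V(0,0) = exp(-r*dt) * [p*11.484208 + (1-p)*3.995522] = 7.578035; exercise = 6.100000; V(0,0) = max -> 7.578035

Answer: Price = V(0,0) = 7.5780


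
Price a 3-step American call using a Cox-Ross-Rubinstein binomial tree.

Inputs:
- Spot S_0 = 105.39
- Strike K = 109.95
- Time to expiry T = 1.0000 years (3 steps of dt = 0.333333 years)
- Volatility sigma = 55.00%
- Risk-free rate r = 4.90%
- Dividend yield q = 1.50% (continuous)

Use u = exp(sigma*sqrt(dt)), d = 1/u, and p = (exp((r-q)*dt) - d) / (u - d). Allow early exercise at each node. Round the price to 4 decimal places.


Answer: Price = V(0,0) = 23.9007

Derivation:
dt = T/N = 0.333333
u = exp(sigma*sqrt(dt)) = 1.373748; d = 1/u = 0.727936
p = (exp((r-q)*dt) - d) / (u - d) = 0.438924
Discount per step: exp(-r*dt) = 0.983799
Stock lattice S(k, i) with i counting down-moves:
  k=0: S(0,0) = 105.3900
  k=1: S(1,0) = 144.7793; S(1,1) = 76.7171
  k=2: S(2,0) = 198.8902; S(2,1) = 105.3900; S(2,2) = 55.8451
  k=3: S(3,0) = 273.2250; S(3,1) = 144.7793; S(3,2) = 76.7171; S(3,3) = 40.6517
Terminal payoffs V(N, i) = max(S_T - K, 0):
  V(3,0) = 163.275018; V(3,1) = 34.829284; V(3,2) = 0.000000; V(3,3) = 0.000000
Backward induction: V(k, i) = exp(-r*dt) * [p * V(k+1, i) + (1-p) * V(k+1, i+1)]; then take max(V_cont, immediate exercise) for American.
  V(2,0) = exp(-r*dt) * [p*163.275018 + (1-p)*34.829284] = 89.729522; exercise = 88.940227; V(2,0) = max -> 89.729522
  V(2,1) = exp(-r*dt) * [p*34.829284 + (1-p)*0.000000] = 15.039726; exercise = 0.000000; V(2,1) = max -> 15.039726
  V(2,2) = exp(-r*dt) * [p*0.000000 + (1-p)*0.000000] = 0.000000; exercise = 0.000000; V(2,2) = max -> 0.000000
  V(1,0) = exp(-r*dt) * [p*89.729522 + (1-p)*15.039726] = 47.048072; exercise = 34.829284; V(1,0) = max -> 47.048072
  V(1,1) = exp(-r*dt) * [p*15.039726 + (1-p)*0.000000] = 6.494344; exercise = 0.000000; V(1,1) = max -> 6.494344
  V(0,0) = exp(-r*dt) * [p*47.048072 + (1-p)*6.494344] = 23.900745; exercise = 0.000000; V(0,0) = max -> 23.900745


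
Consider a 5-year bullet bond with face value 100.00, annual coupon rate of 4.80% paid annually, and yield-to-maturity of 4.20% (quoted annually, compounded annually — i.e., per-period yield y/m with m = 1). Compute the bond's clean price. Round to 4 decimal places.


Coupon per period c = face * coupon_rate / m = 4.800000
Periods per year m = 1; per-period yield y/m = 0.042000
Number of cashflows N = 5
Cashflows (t years, CF_t, discount factor 1/(1+y/m)^(m*t), PV):
  t = 1.0000: CF_t = 4.800000, DF = 0.959693, PV = 4.606526
  t = 2.0000: CF_t = 4.800000, DF = 0.921010, PV = 4.420850
  t = 3.0000: CF_t = 4.800000, DF = 0.883887, PV = 4.242659
  t = 4.0000: CF_t = 4.800000, DF = 0.848260, PV = 4.071649
  t = 5.0000: CF_t = 104.800000, DF = 0.814069, PV = 85.314468
Price P = sum_t PV_t = 102.656152

Answer: Price = 102.6562


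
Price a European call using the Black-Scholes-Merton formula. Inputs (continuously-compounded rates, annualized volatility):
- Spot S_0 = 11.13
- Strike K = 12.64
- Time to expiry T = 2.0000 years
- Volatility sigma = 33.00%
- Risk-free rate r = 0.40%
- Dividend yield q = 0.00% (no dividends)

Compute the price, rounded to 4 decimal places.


Answer: Price = 1.5484

Derivation:
d1 = (ln(S/K) + (r - q + 0.5*sigma^2) * T) / (sigma * sqrt(T)) = -0.02211792
d2 = d1 - sigma * sqrt(T) = -0.48880840
exp(-rT) = 0.99203191; exp(-qT) = 1.00000000
C = S_0 * exp(-qT) * N(d1) - K * exp(-rT) * N(d2)
N(d1) = 0.49117695; N(d2) = 0.31248868
C = 11.1300 * 1.00000000 * 0.49117695 - 12.6400 * 0.99203191 * 0.31248868 = 1.5484


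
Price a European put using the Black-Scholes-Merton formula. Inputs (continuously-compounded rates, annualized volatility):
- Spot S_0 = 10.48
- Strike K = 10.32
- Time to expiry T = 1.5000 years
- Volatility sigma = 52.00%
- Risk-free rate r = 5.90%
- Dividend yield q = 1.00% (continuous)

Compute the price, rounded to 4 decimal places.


d1 = (ln(S/K) + (r - q + 0.5*sigma^2) * T) / (sigma * sqrt(T)) = 0.45799950
d2 = d1 - sigma * sqrt(T) = -0.17886784
exp(-rT) = 0.91530311; exp(-qT) = 0.98511194
P = K * exp(-rT) * N(-d2) - S_0 * exp(-qT) * N(-d1)
N(-d1) = 0.32347640; N(-d2) = 0.57097926
P = 10.3200 * 0.91530311 * 0.57097926 - 10.4800 * 0.98511194 * 0.32347640 = 2.0539

Answer: Price = 2.0539


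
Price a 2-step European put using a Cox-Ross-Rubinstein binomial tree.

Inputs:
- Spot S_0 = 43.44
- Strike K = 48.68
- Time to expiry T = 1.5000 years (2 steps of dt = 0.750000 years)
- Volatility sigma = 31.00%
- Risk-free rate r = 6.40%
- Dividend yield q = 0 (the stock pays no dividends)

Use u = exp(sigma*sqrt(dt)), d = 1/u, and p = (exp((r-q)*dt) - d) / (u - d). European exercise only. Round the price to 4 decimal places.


Answer: Price = V(0,0) = 7.1729

Derivation:
dt = T/N = 0.750000
u = exp(sigma*sqrt(dt)) = 1.307959; d = 1/u = 0.764550
p = (exp((r-q)*dt) - d) / (u - d) = 0.523769
Discount per step: exp(-r*dt) = 0.953134
Stock lattice S(k, i) with i counting down-moves:
  k=0: S(0,0) = 43.4400
  k=1: S(1,0) = 56.8177; S(1,1) = 33.2121
  k=2: S(2,0) = 74.3153; S(2,1) = 43.4400; S(2,2) = 25.3923
Terminal payoffs V(N, i) = max(K - S_T, 0):
  V(2,0) = 0.000000; V(2,1) = 5.240000; V(2,2) = 23.287727
Backward induction: V(k, i) = exp(-r*dt) * [p * V(k+1, i) + (1-p) * V(k+1, i+1)].
  V(1,0) = exp(-r*dt) * [p*0.000000 + (1-p)*5.240000] = 2.378499
  V(1,1) = exp(-r*dt) * [p*5.240000 + (1-p)*23.287727] = 13.186501
  V(0,0) = exp(-r*dt) * [p*2.378499 + (1-p)*13.186501] = 7.172910


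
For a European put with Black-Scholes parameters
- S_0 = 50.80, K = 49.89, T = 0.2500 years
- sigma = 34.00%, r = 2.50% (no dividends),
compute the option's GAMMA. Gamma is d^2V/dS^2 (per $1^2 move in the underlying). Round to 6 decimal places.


Answer: Gamma = 0.045009

Derivation:
d1 = 0.2280927807; d2 = 0.0580927807
phi(d1) = 0.3886983479; exp(-qT) = 1.0000000000; exp(-rT) = 0.9937694906
Gamma = exp(-qT) * phi(d1) / (S * sigma * sqrt(T)) = 1.0000000000 * 0.3886983479 / (50.8000 * 0.3400 * 0.5000000000) = 0.045009


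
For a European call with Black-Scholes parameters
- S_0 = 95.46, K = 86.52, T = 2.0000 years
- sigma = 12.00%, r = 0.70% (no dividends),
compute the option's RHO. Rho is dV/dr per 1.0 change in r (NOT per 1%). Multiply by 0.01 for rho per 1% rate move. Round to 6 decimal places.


d1 = 0.7467737657; d2 = 0.5770681382
phi(d1) = 0.3018653984; exp(-qT) = 1.0000000000; exp(-rT) = 0.9860975443
N(d2) = 0.7180532865
Rho = K*T*exp(-rT)*N(d2) = 86.5200 * 2.0000 * 0.9860975443 * 0.7180532865 = 122.524534

Answer: Rho = 122.524534


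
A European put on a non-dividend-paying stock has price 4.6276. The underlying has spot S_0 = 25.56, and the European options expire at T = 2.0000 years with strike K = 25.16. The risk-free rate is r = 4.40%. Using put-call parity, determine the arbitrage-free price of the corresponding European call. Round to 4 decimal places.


Put-call parity: C - P = S_0 * exp(-qT) - K * exp(-rT).
S_0 * exp(-qT) = 25.5600 * 1.00000000 = 25.56000000
K * exp(-rT) = 25.1600 * 0.91576088 = 23.04054366
C = P + S*exp(-qT) - K*exp(-rT)
C = 4.6276 + 25.56000000 - 23.04054366 = 7.1471

Answer: Call price = 7.1471


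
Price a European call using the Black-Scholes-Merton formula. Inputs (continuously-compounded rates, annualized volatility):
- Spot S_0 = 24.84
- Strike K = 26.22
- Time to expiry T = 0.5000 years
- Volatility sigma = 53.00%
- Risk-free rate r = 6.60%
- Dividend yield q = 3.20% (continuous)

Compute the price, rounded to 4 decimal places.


d1 = (ln(S/K) + (r - q + 0.5*sigma^2) * T) / (sigma * sqrt(T)) = 0.08847581
d2 = d1 - sigma * sqrt(T) = -0.28629078
exp(-rT) = 0.96753856; exp(-qT) = 0.98412732
C = S_0 * exp(-qT) * N(d1) - K * exp(-rT) * N(d2)
N(d1) = 0.53525075; N(d2) = 0.38732771
C = 24.8400 * 0.98412732 * 0.53525075 - 26.2200 * 0.96753856 * 0.38732771 = 3.2585

Answer: Price = 3.2585


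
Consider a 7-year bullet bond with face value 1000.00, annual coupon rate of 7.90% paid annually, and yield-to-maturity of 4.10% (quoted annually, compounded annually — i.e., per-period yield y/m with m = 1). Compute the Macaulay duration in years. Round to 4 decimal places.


Coupon per period c = face * coupon_rate / m = 79.000000
Periods per year m = 1; per-period yield y/m = 0.041000
Number of cashflows N = 7
Cashflows (t years, CF_t, discount factor 1/(1+y/m)^(m*t), PV):
  t = 1.0000: CF_t = 79.000000, DF = 0.960615, PV = 75.888569
  t = 2.0000: CF_t = 79.000000, DF = 0.922781, PV = 72.899682
  t = 3.0000: CF_t = 79.000000, DF = 0.886437, PV = 70.028513
  t = 4.0000: CF_t = 79.000000, DF = 0.851524, PV = 67.270425
  t = 5.0000: CF_t = 79.000000, DF = 0.817987, PV = 64.620966
  t = 6.0000: CF_t = 79.000000, DF = 0.785770, PV = 62.075856
  t = 7.0000: CF_t = 1079.000000, DF = 0.754823, PV = 814.453583
Price P = sum_t PV_t = 1227.237592
Macaulay numerator sum_t t * PV_t:
  t * PV_t at t = 1.0000: 75.888569
  t * PV_t at t = 2.0000: 145.799363
  t * PV_t at t = 3.0000: 210.085538
  t * PV_t at t = 4.0000: 269.081701
  t * PV_t at t = 5.0000: 323.104828
  t * PV_t at t = 6.0000: 372.455134
  t * PV_t at t = 7.0000: 5701.175080
Macaulay duration D = (sum_t t * PV_t) / P = 7097.590213 / 1227.237592 = 5.783387

Answer: Macaulay duration = 5.7834 years


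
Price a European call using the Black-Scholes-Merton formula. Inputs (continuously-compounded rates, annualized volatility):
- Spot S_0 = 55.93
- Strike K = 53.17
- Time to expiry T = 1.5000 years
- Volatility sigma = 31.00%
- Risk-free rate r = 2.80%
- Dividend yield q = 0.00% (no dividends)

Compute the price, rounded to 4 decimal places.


d1 = (ln(S/K) + (r - q + 0.5*sigma^2) * T) / (sigma * sqrt(T)) = 0.43374822
d2 = d1 - sigma * sqrt(T) = 0.05407731
exp(-rT) = 0.95886978; exp(-qT) = 1.00000000
C = S_0 * exp(-qT) * N(d1) - K * exp(-rT) * N(d2)
N(d1) = 0.66776436; N(d2) = 0.52156321
C = 55.9300 * 1.00000000 * 0.66776436 - 53.1700 * 0.95886978 * 0.52156321 = 10.7571

Answer: Price = 10.7571


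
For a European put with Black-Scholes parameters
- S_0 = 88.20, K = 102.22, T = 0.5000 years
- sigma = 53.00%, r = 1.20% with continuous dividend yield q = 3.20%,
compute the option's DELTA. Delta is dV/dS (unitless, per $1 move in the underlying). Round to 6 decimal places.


Answer: Delta = -0.582695

Derivation:
d1 = -0.2329326886; d2 = -0.6076992826
phi(d1) = 0.3882649343; exp(-qT) = 0.9841273201; exp(-rT) = 0.9940179641
N(-d1) = 0.5920931626
Delta = -exp(-qT) * N(-d1) = -0.9841273201 * 0.5920931626 = -0.582695


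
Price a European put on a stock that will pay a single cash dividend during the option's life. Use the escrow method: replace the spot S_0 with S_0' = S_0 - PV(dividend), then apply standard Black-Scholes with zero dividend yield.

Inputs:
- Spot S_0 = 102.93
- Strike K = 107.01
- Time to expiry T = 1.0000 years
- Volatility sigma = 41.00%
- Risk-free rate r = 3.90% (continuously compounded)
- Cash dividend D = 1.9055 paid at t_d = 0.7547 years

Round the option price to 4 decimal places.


PV(D) = D * exp(-r * t_d) = 1.9055 * 0.97099564 = 1.85023219
S_0' = S_0 - PV(D) = 102.9300 - 1.85023219 = 101.07976781
d1 = (ln(S_0'/K) + (r + sigma^2/2)*T) / (sigma*sqrt(T)) = 0.16106755
d2 = d1 - sigma*sqrt(T) = -0.24893245
exp(-rT) = 0.96175071
N(-d1) = 0.43602010; N(-d2) = 0.59829348
P = K * exp(-rT) * N(-d2) - S_0' * N(-d1) = 107.0100 * 0.96175071 * 0.59829348 - 101.07976781 * 0.43602010 = 17.5017

Answer: Price = 17.5017


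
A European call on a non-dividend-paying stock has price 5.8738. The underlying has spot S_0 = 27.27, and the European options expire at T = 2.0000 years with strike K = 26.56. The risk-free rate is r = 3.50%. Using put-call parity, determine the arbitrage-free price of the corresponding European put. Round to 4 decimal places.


Answer: Put price = 3.3682

Derivation:
Put-call parity: C - P = S_0 * exp(-qT) - K * exp(-rT).
S_0 * exp(-qT) = 27.2700 * 1.00000000 = 27.27000000
K * exp(-rT) = 26.5600 * 0.93239382 = 24.76437986
P = C - S*exp(-qT) + K*exp(-rT)
P = 5.8738 - 27.27000000 + 24.76437986 = 3.3682


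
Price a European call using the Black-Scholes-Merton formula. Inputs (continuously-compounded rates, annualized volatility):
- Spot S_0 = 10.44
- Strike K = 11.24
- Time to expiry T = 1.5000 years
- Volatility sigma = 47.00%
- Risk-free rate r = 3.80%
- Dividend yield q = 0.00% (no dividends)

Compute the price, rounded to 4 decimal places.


Answer: Price = 2.2972

Derivation:
d1 = (ln(S/K) + (r - q + 0.5*sigma^2) * T) / (sigma * sqrt(T)) = 0.25857011
d2 = d1 - sigma * sqrt(T) = -0.31705998
exp(-rT) = 0.94459407; exp(-qT) = 1.00000000
C = S_0 * exp(-qT) * N(d1) - K * exp(-rT) * N(d2)
N(d1) = 0.60201653; N(d2) = 0.37559905
C = 10.4400 * 1.00000000 * 0.60201653 - 11.2400 * 0.94459407 * 0.37559905 = 2.2972


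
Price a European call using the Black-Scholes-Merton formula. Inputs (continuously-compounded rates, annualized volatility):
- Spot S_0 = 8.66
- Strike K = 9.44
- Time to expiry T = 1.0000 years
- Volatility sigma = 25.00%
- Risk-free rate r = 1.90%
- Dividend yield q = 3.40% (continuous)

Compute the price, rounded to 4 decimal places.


Answer: Price = 0.5016

Derivation:
d1 = (ln(S/K) + (r - q + 0.5*sigma^2) * T) / (sigma * sqrt(T)) = -0.27996503
d2 = d1 - sigma * sqrt(T) = -0.52996503
exp(-rT) = 0.98117936; exp(-qT) = 0.96657150
C = S_0 * exp(-qT) * N(d1) - K * exp(-rT) * N(d2)
N(d1) = 0.38975217; N(d2) = 0.29806809
C = 8.6600 * 0.96657150 * 0.38975217 - 9.4400 * 0.98117936 * 0.29806809 = 0.5016


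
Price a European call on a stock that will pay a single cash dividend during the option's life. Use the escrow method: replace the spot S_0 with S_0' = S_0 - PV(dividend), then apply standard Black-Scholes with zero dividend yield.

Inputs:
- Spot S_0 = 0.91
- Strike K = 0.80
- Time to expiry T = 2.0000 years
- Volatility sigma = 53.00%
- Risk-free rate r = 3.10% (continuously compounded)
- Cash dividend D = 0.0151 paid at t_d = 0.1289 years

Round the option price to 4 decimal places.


PV(D) = D * exp(-r * t_d) = 0.0151 * 0.99601207 = 0.01503978
S_0' = S_0 - PV(D) = 0.9100 - 0.01503978 = 0.89496022
d1 = (ln(S_0'/K) + (r + sigma^2/2)*T) / (sigma*sqrt(T)) = 0.60713461
d2 = d1 - sigma*sqrt(T) = -0.14239858
exp(-rT) = 0.93988289
N(d1) = 0.72811921; N(d2) = 0.44338259
C = S_0' * N(d1) - K * exp(-rT) * N(d2) = 0.89496022 * 0.72811921 - 0.8000 * 0.93988289 * 0.44338259 = 0.3183

Answer: Price = 0.3183


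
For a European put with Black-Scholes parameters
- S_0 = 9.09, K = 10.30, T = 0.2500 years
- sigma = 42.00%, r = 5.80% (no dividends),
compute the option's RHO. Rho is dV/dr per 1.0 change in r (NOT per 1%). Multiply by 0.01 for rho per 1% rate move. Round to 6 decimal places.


d1 = -0.4210427955; d2 = -0.6310427955
phi(d1) = 0.3651025336; exp(-qT) = 1.0000000000; exp(-rT) = 0.9856046187
N(-d2) = 0.7359937286
Rho = -K*T*exp(-rT)*N(-d2) = -10.3000 * 0.2500 * 0.9856046187 * 0.7359937286 = -1.867902

Answer: Rho = -1.867902


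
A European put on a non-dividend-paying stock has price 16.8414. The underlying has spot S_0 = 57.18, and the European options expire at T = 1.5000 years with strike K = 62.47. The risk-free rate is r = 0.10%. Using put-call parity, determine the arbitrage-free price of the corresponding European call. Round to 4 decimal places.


Answer: Call price = 11.6450

Derivation:
Put-call parity: C - P = S_0 * exp(-qT) - K * exp(-rT).
S_0 * exp(-qT) = 57.1800 * 1.00000000 = 57.18000000
K * exp(-rT) = 62.4700 * 0.99850112 = 62.37636524
C = P + S*exp(-qT) - K*exp(-rT)
C = 16.8414 + 57.18000000 - 62.37636524 = 11.6450


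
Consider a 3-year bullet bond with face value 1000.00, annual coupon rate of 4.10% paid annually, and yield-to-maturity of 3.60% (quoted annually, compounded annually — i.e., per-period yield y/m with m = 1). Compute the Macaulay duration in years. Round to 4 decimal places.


Answer: Macaulay duration = 2.8843 years

Derivation:
Coupon per period c = face * coupon_rate / m = 41.000000
Periods per year m = 1; per-period yield y/m = 0.036000
Number of cashflows N = 3
Cashflows (t years, CF_t, discount factor 1/(1+y/m)^(m*t), PV):
  t = 1.0000: CF_t = 41.000000, DF = 0.965251, PV = 39.575290
  t = 2.0000: CF_t = 41.000000, DF = 0.931709, PV = 38.200086
  t = 3.0000: CF_t = 1041.000000, DF = 0.899333, PV = 936.206093
Price P = sum_t PV_t = 1013.981469
Macaulay numerator sum_t t * PV_t:
  t * PV_t at t = 1.0000: 39.575290
  t * PV_t at t = 2.0000: 76.400173
  t * PV_t at t = 3.0000: 2808.618279
Macaulay duration D = (sum_t t * PV_t) / P = 2924.593742 / 1013.981469 = 2.884267


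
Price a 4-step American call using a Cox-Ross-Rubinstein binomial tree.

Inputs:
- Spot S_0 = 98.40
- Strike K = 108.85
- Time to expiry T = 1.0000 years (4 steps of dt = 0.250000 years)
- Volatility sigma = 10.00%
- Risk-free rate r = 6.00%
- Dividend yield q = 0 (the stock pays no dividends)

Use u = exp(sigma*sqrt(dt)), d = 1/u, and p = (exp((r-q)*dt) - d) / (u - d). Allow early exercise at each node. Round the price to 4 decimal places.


dt = T/N = 0.250000
u = exp(sigma*sqrt(dt)) = 1.051271; d = 1/u = 0.951229
p = (exp((r-q)*dt) - d) / (u - d) = 0.638570
Discount per step: exp(-r*dt) = 0.985112
Stock lattice S(k, i) with i counting down-moves:
  k=0: S(0,0) = 98.4000
  k=1: S(1,0) = 103.4451; S(1,1) = 93.6010
  k=2: S(2,0) = 108.7488; S(2,1) = 98.4000; S(2,2) = 89.0360
  k=3: S(3,0) = 114.3245; S(3,1) = 103.4451; S(3,2) = 93.6010; S(3,3) = 84.6937
  k=4: S(4,0) = 120.1860; S(4,1) = 108.7488; S(4,2) = 98.4000; S(4,3) = 89.0360; S(4,4) = 80.5631
Terminal payoffs V(N, i) = max(S_T - K, 0):
  V(4,0) = 11.336031; V(4,1) = 0.000000; V(4,2) = 0.000000; V(4,3) = 0.000000; V(4,4) = 0.000000
Backward induction: V(k, i) = exp(-r*dt) * [p * V(k+1, i) + (1-p) * V(k+1, i+1)]; then take max(V_cont, immediate exercise) for American.
  V(3,0) = exp(-r*dt) * [p*11.336031 + (1-p)*0.000000] = 7.131080; exercise = 5.474489; V(3,0) = max -> 7.131080
  V(3,1) = exp(-r*dt) * [p*0.000000 + (1-p)*0.000000] = 0.000000; exercise = 0.000000; V(3,1) = max -> 0.000000
  V(3,2) = exp(-r*dt) * [p*0.000000 + (1-p)*0.000000] = 0.000000; exercise = 0.000000; V(3,2) = max -> 0.000000
  V(3,3) = exp(-r*dt) * [p*0.000000 + (1-p)*0.000000] = 0.000000; exercise = 0.000000; V(3,3) = max -> 0.000000
  V(2,0) = exp(-r*dt) * [p*7.131080 + (1-p)*0.000000] = 4.485900; exercise = 0.000000; V(2,0) = max -> 4.485900
  V(2,1) = exp(-r*dt) * [p*0.000000 + (1-p)*0.000000] = 0.000000; exercise = 0.000000; V(2,1) = max -> 0.000000
  V(2,2) = exp(-r*dt) * [p*0.000000 + (1-p)*0.000000] = 0.000000; exercise = 0.000000; V(2,2) = max -> 0.000000
  V(1,0) = exp(-r*dt) * [p*4.485900 + (1-p)*0.000000] = 2.821915; exercise = 0.000000; V(1,0) = max -> 2.821915
  V(1,1) = exp(-r*dt) * [p*0.000000 + (1-p)*0.000000] = 0.000000; exercise = 0.000000; V(1,1) = max -> 0.000000
  V(0,0) = exp(-r*dt) * [p*2.821915 + (1-p)*0.000000] = 1.775163; exercise = 0.000000; V(0,0) = max -> 1.775163

Answer: Price = V(0,0) = 1.7752


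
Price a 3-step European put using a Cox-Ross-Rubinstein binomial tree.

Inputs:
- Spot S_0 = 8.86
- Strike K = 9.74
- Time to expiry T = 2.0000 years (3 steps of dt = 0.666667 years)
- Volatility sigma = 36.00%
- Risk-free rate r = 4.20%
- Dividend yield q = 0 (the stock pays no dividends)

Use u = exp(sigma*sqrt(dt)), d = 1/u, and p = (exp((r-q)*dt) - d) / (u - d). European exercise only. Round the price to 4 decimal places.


dt = T/N = 0.666667
u = exp(sigma*sqrt(dt)) = 1.341702; d = 1/u = 0.745322
p = (exp((r-q)*dt) - d) / (u - d) = 0.474653
Discount per step: exp(-r*dt) = 0.972388
Stock lattice S(k, i) with i counting down-moves:
  k=0: S(0,0) = 8.8600
  k=1: S(1,0) = 11.8875; S(1,1) = 6.6036
  k=2: S(2,0) = 15.9494; S(2,1) = 8.8600; S(2,2) = 4.9218
  k=3: S(3,0) = 21.3994; S(3,1) = 11.8875; S(3,2) = 6.6036; S(3,3) = 3.6683
Terminal payoffs V(N, i) = max(K - S_T, 0):
  V(3,0) = 0.000000; V(3,1) = 0.000000; V(3,2) = 3.136446; V(3,3) = 6.071692
Backward induction: V(k, i) = exp(-r*dt) * [p * V(k+1, i) + (1-p) * V(k+1, i+1)].
  V(2,0) = exp(-r*dt) * [p*0.000000 + (1-p)*0.000000] = 0.000000
  V(2,1) = exp(-r*dt) * [p*0.000000 + (1-p)*3.136446] = 1.602225
  V(2,2) = exp(-r*dt) * [p*3.136446 + (1-p)*6.071692] = 4.549288
  V(1,0) = exp(-r*dt) * [p*0.000000 + (1-p)*1.602225] = 0.818482
  V(1,1) = exp(-r*dt) * [p*1.602225 + (1-p)*4.549288] = 3.063466
  V(0,0) = exp(-r*dt) * [p*0.818482 + (1-p)*3.063466] = 1.942712

Answer: Price = V(0,0) = 1.9427


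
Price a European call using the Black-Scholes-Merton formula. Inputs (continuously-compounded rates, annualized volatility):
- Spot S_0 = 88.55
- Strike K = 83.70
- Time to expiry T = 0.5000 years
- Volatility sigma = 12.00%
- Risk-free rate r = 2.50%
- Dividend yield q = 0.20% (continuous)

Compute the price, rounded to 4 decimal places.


Answer: Price = 6.6740

Derivation:
d1 = (ln(S/K) + (r - q + 0.5*sigma^2) * T) / (sigma * sqrt(T)) = 0.84179161
d2 = d1 - sigma * sqrt(T) = 0.75693880
exp(-rT) = 0.98757780; exp(-qT) = 0.99900050
C = S_0 * exp(-qT) * N(d1) - K * exp(-rT) * N(d2)
N(d1) = 0.80004770; N(d2) = 0.77545673
C = 88.5500 * 0.99900050 * 0.80004770 - 83.7000 * 0.98757780 * 0.77545673 = 6.6740


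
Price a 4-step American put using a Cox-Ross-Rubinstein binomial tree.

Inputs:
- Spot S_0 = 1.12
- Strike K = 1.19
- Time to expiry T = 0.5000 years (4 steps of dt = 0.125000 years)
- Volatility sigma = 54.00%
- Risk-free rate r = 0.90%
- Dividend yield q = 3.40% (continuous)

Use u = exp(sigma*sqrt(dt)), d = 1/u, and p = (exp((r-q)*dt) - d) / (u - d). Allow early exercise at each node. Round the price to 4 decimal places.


Answer: Price = V(0,0) = 0.2181

Derivation:
dt = T/N = 0.125000
u = exp(sigma*sqrt(dt)) = 1.210361; d = 1/u = 0.826200
p = (exp((r-q)*dt) - d) / (u - d) = 0.444293
Discount per step: exp(-r*dt) = 0.998876
Stock lattice S(k, i) with i counting down-moves:
  k=0: S(0,0) = 1.1200
  k=1: S(1,0) = 1.3556; S(1,1) = 0.9253
  k=2: S(2,0) = 1.6408; S(2,1) = 1.1200; S(2,2) = 0.7645
  k=3: S(3,0) = 1.9859; S(3,1) = 1.3556; S(3,2) = 0.9253; S(3,3) = 0.6316
  k=4: S(4,0) = 2.4037; S(4,1) = 1.6408; S(4,2) = 1.1200; S(4,3) = 0.7645; S(4,4) = 0.5219
Terminal payoffs V(N, i) = max(K - S_T, 0):
  V(4,0) = 0.000000; V(4,1) = 0.000000; V(4,2) = 0.070000; V(4,3) = 0.425481; V(4,4) = 0.668135
Backward induction: V(k, i) = exp(-r*dt) * [p * V(k+1, i) + (1-p) * V(k+1, i+1)]; then take max(V_cont, immediate exercise) for American.
  V(3,0) = exp(-r*dt) * [p*0.000000 + (1-p)*0.000000] = 0.000000; exercise = 0.000000; V(3,0) = max -> 0.000000
  V(3,1) = exp(-r*dt) * [p*0.000000 + (1-p)*0.070000] = 0.038856; exercise = 0.000000; V(3,1) = max -> 0.038856
  V(3,2) = exp(-r*dt) * [p*0.070000 + (1-p)*0.425481] = 0.267243; exercise = 0.264656; V(3,2) = max -> 0.267243
  V(3,3) = exp(-r*dt) * [p*0.425481 + (1-p)*0.668135] = 0.559696; exercise = 0.558355; V(3,3) = max -> 0.559696
  V(2,0) = exp(-r*dt) * [p*0.000000 + (1-p)*0.038856] = 0.021568; exercise = 0.000000; V(2,0) = max -> 0.021568
  V(2,1) = exp(-r*dt) * [p*0.038856 + (1-p)*0.267243] = 0.165586; exercise = 0.070000; V(2,1) = max -> 0.165586
  V(2,2) = exp(-r*dt) * [p*0.267243 + (1-p)*0.559696] = 0.429278; exercise = 0.425481; V(2,2) = max -> 0.429278
  V(1,0) = exp(-r*dt) * [p*0.021568 + (1-p)*0.165586] = 0.101485; exercise = 0.000000; V(1,0) = max -> 0.101485
  V(1,1) = exp(-r*dt) * [p*0.165586 + (1-p)*0.429278] = 0.311770; exercise = 0.264656; V(1,1) = max -> 0.311770
  V(0,0) = exp(-r*dt) * [p*0.101485 + (1-p)*0.311770] = 0.218097; exercise = 0.070000; V(0,0) = max -> 0.218097


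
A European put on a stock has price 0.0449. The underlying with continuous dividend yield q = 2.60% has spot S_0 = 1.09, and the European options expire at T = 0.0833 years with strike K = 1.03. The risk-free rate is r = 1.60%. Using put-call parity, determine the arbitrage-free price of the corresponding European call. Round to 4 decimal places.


Put-call parity: C - P = S_0 * exp(-qT) - K * exp(-rT).
S_0 * exp(-qT) = 1.0900 * 0.99783654 = 1.08764183
K * exp(-rT) = 1.0300 * 0.99866809 = 1.02862813
C = P + S*exp(-qT) - K*exp(-rT)
C = 0.0449 + 1.08764183 - 1.02862813 = 0.1039

Answer: Call price = 0.1039


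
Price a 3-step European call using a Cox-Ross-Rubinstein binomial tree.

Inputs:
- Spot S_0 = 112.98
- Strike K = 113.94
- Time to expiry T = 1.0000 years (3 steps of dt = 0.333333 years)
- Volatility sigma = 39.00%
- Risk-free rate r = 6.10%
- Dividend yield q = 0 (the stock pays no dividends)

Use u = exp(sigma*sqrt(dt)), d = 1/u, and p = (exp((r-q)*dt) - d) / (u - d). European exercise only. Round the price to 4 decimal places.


Answer: Price = V(0,0) = 21.4136

Derivation:
dt = T/N = 0.333333
u = exp(sigma*sqrt(dt)) = 1.252531; d = 1/u = 0.798383
p = (exp((r-q)*dt) - d) / (u - d) = 0.489176
Discount per step: exp(-r*dt) = 0.979872
Stock lattice S(k, i) with i counting down-moves:
  k=0: S(0,0) = 112.9800
  k=1: S(1,0) = 141.5110; S(1,1) = 90.2013
  k=2: S(2,0) = 177.2470; S(2,1) = 112.9800; S(2,2) = 72.0152
  k=3: S(3,0) = 222.0074; S(3,1) = 141.5110; S(3,2) = 90.2013; S(3,3) = 57.4957
Terminal payoffs V(N, i) = max(S_T - K, 0):
  V(3,0) = 108.067381; V(3,1) = 27.570995; V(3,2) = 0.000000; V(3,3) = 0.000000
Backward induction: V(k, i) = exp(-r*dt) * [p * V(k+1, i) + (1-p) * V(k+1, i+1)].
  V(2,0) = exp(-r*dt) * [p*108.067381 + (1-p)*27.570995] = 65.600346
  V(2,1) = exp(-r*dt) * [p*27.570995 + (1-p)*0.000000] = 13.215594
  V(2,2) = exp(-r*dt) * [p*0.000000 + (1-p)*0.000000] = 0.000000
  V(1,0) = exp(-r*dt) * [p*65.600346 + (1-p)*13.215594] = 38.059153
  V(1,1) = exp(-r*dt) * [p*13.215594 + (1-p)*0.000000] = 6.334625
  V(0,0) = exp(-r*dt) * [p*38.059153 + (1-p)*6.334625] = 21.413627


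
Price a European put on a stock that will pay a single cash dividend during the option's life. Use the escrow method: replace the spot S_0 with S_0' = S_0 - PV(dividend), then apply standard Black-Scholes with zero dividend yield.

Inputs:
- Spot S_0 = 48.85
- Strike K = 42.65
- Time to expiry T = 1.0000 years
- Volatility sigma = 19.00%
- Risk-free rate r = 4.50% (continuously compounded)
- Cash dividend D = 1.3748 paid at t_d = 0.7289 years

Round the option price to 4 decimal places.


PV(D) = D * exp(-r * t_d) = 1.3748 * 0.96773160 = 1.33043741
S_0' = S_0 - PV(D) = 48.8500 - 1.33043741 = 47.51956259
d1 = (ln(S_0'/K) + (r + sigma^2/2)*T) / (sigma*sqrt(T)) = 0.90086419
d2 = d1 - sigma*sqrt(T) = 0.71086419
exp(-rT) = 0.95599748
N(-d1) = 0.18383027; N(-d2) = 0.23858420
P = K * exp(-rT) * N(-d2) - S_0' * N(-d1) = 42.6500 * 0.95599748 * 0.23858420 - 47.51956259 * 0.18383027 = 0.9923

Answer: Price = 0.9923


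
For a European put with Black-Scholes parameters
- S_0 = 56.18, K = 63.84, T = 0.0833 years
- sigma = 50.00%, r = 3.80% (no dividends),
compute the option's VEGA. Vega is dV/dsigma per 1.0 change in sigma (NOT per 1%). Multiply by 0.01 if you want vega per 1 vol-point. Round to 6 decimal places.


d1 = -0.7916448137; d2 = -0.9359535106
phi(d1) = 0.2916242009; exp(-qT) = 1.0000000000; exp(-rT) = 0.9968396046
Vega = S * exp(-qT) * phi(d1) * sqrt(T) = 56.1800 * 1.0000000000 * 0.2916242009 * 0.2886173938 = 4.728548

Answer: Vega = 4.728548


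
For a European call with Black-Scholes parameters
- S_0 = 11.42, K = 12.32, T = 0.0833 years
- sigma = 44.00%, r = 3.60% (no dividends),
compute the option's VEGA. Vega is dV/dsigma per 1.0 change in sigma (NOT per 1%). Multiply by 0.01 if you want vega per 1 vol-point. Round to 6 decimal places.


Answer: Vega = 1.154428

Derivation:
d1 = -0.5102344304; d2 = -0.6372260837
phi(d1) = 0.3502499907; exp(-qT) = 1.0000000000; exp(-rT) = 0.9970056919
Vega = S * exp(-qT) * phi(d1) * sqrt(T) = 11.4200 * 1.0000000000 * 0.3502499907 * 0.2886173938 = 1.154428


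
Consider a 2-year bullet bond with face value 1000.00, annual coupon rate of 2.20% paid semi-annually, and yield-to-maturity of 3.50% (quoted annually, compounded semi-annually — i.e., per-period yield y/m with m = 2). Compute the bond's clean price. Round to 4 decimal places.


Answer: Price = 975.0989

Derivation:
Coupon per period c = face * coupon_rate / m = 11.000000
Periods per year m = 2; per-period yield y/m = 0.017500
Number of cashflows N = 4
Cashflows (t years, CF_t, discount factor 1/(1+y/m)^(m*t), PV):
  t = 0.5000: CF_t = 11.000000, DF = 0.982801, PV = 10.810811
  t = 1.0000: CF_t = 11.000000, DF = 0.965898, PV = 10.624875
  t = 1.5000: CF_t = 11.000000, DF = 0.949285, PV = 10.442138
  t = 2.0000: CF_t = 1011.000000, DF = 0.932959, PV = 943.221049
Price P = sum_t PV_t = 975.098873


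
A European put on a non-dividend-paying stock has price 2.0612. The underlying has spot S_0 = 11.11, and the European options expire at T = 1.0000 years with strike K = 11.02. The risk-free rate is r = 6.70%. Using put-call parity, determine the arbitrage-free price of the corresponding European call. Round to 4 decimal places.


Put-call parity: C - P = S_0 * exp(-qT) - K * exp(-rT).
S_0 * exp(-qT) = 11.1100 * 1.00000000 = 11.11000000
K * exp(-rT) = 11.0200 * 0.93519520 = 10.30585112
C = P + S*exp(-qT) - K*exp(-rT)
C = 2.0612 + 11.11000000 - 10.30585112 = 2.8653

Answer: Call price = 2.8653


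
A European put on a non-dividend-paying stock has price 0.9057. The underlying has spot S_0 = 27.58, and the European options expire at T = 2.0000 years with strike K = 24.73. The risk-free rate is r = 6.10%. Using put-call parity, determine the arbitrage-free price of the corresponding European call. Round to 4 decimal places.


Answer: Call price = 6.5960

Derivation:
Put-call parity: C - P = S_0 * exp(-qT) - K * exp(-rT).
S_0 * exp(-qT) = 27.5800 * 1.00000000 = 27.58000000
K * exp(-rT) = 24.7300 * 0.88514837 = 21.88971915
C = P + S*exp(-qT) - K*exp(-rT)
C = 0.9057 + 27.58000000 - 21.88971915 = 6.5960


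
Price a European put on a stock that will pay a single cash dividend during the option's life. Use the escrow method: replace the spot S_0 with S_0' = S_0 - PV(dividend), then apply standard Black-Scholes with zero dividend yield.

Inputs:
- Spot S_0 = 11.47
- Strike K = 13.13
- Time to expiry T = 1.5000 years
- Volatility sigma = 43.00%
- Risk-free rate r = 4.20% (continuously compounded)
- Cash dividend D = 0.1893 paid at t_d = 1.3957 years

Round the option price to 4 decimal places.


PV(D) = D * exp(-r * t_d) = 0.1893 * 0.94306563 = 0.17852232
S_0' = S_0 - PV(D) = 11.4700 - 0.17852232 = 11.29147768
d1 = (ln(S_0'/K) + (r + sigma^2/2)*T) / (sigma*sqrt(T)) = 0.09650527
d2 = d1 - sigma*sqrt(T) = -0.43013502
exp(-rT) = 0.93894347
N(-d1) = 0.46155964; N(-d2) = 0.66645129
P = K * exp(-rT) * N(-d2) - S_0' * N(-d1) = 13.1300 * 0.93894347 * 0.66645129 - 11.29147768 * 0.46155964 = 3.0045

Answer: Price = 3.0045


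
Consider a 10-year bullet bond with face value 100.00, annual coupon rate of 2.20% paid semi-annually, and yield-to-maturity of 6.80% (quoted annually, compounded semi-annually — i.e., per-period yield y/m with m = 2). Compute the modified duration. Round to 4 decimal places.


Coupon per period c = face * coupon_rate / m = 1.100000
Periods per year m = 2; per-period yield y/m = 0.034000
Number of cashflows N = 20
Cashflows (t years, CF_t, discount factor 1/(1+y/m)^(m*t), PV):
  t = 0.5000: CF_t = 1.100000, DF = 0.967118, PV = 1.063830
  t = 1.0000: CF_t = 1.100000, DF = 0.935317, PV = 1.028849
  t = 1.5000: CF_t = 1.100000, DF = 0.904562, PV = 0.995018
  t = 2.0000: CF_t = 1.100000, DF = 0.874818, PV = 0.962300
  t = 2.5000: CF_t = 1.100000, DF = 0.846052, PV = 0.930658
  t = 3.0000: CF_t = 1.100000, DF = 0.818233, PV = 0.900056
  t = 3.5000: CF_t = 1.100000, DF = 0.791327, PV = 0.870460
  t = 4.0000: CF_t = 1.100000, DF = 0.765307, PV = 0.841838
  t = 4.5000: CF_t = 1.100000, DF = 0.740142, PV = 0.814156
  t = 5.0000: CF_t = 1.100000, DF = 0.715805, PV = 0.787385
  t = 5.5000: CF_t = 1.100000, DF = 0.692268, PV = 0.761494
  t = 6.0000: CF_t = 1.100000, DF = 0.669505, PV = 0.736455
  t = 6.5000: CF_t = 1.100000, DF = 0.647490, PV = 0.712239
  t = 7.0000: CF_t = 1.100000, DF = 0.626199, PV = 0.688819
  t = 7.5000: CF_t = 1.100000, DF = 0.605608, PV = 0.666169
  t = 8.0000: CF_t = 1.100000, DF = 0.585695, PV = 0.644264
  t = 8.5000: CF_t = 1.100000, DF = 0.566436, PV = 0.623080
  t = 9.0000: CF_t = 1.100000, DF = 0.547810, PV = 0.602591
  t = 9.5000: CF_t = 1.100000, DF = 0.529797, PV = 0.582777
  t = 10.0000: CF_t = 101.100000, DF = 0.512377, PV = 51.801267
Price P = sum_t PV_t = 67.013706
First compute Macaulay numerator sum_t t * PV_t:
  t * PV_t at t = 0.5000: 0.531915
  t * PV_t at t = 1.0000: 1.028849
  t * PV_t at t = 1.5000: 1.492527
  t * PV_t at t = 2.0000: 1.924600
  t * PV_t at t = 2.5000: 2.326644
  t * PV_t at t = 3.0000: 2.700168
  t * PV_t at t = 3.5000: 3.046611
  t * PV_t at t = 4.0000: 3.367351
  t * PV_t at t = 4.5000: 3.663704
  t * PV_t at t = 5.0000: 3.936926
  t * PV_t at t = 5.5000: 4.188220
  t * PV_t at t = 6.0000: 4.418730
  t * PV_t at t = 6.5000: 4.629553
  t * PV_t at t = 7.0000: 4.821733
  t * PV_t at t = 7.5000: 4.996270
  t * PV_t at t = 8.0000: 5.154114
  t * PV_t at t = 8.5000: 5.296177
  t * PV_t at t = 9.0000: 5.423323
  t * PV_t at t = 9.5000: 5.536382
  t * PV_t at t = 10.0000: 518.012668
Macaulay duration D = 586.496465 / 67.013706 = 8.751888
Modified duration = D / (1 + y/m) = 8.751888 / (1 + 0.034000) = 8.464109

Answer: Modified duration = 8.4641
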